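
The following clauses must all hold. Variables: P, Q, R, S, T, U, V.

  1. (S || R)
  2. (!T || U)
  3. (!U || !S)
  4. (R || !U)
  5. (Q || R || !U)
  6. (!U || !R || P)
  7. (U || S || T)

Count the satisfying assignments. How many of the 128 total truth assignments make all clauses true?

24

Split on U, then R.
  U=T, R=T: forces P=T; S=F; Q, T, V free → 2^3 = 8.
  U=T, R=F: a clause becomes empty — 0.
  U=F, R=T: forces S=T; T=F; P, Q, V free → 2^3 = 8.
  U=F, R=F: forces S=T; T=F; P, Q, V free → 2^3 = 8.
Total: 8 + 0 + 8 + 8 = 24.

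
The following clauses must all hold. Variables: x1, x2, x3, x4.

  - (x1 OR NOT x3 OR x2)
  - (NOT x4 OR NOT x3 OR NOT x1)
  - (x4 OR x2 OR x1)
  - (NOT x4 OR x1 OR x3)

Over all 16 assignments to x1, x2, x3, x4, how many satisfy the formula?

Split on x1, then x3.
  x1=T, x3=T: remaining (x2,x4) ∈ {(F,F); (T,F)} — 2.
  x1=T, x3=F: remaining (x2,x4) ∈ {(F,F); (F,T); (T,F); (T,T)} — 4.
  x1=F, x3=T: remaining (x2,x4) ∈ {(T,F); (T,T)} — 2.
  x1=F, x3=F: remaining (x2,x4) ∈ {(T,F)} — 1.
Total: 2 + 4 + 2 + 1 = 9.

9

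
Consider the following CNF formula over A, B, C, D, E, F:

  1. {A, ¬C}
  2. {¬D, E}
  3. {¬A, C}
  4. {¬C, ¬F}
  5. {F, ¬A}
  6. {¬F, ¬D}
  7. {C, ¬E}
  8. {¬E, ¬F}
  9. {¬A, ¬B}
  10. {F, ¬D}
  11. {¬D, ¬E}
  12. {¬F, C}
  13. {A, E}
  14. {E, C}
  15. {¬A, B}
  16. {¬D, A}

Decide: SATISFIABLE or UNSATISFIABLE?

A = True:
  propagation gives C=True, F=False; an empty clause results — contradiction.
A = False:
  propagation gives C=False, E=False; an empty clause results — contradiction.
Every branch closes, so no satisfying assignment exists.

UNSATISFIABLE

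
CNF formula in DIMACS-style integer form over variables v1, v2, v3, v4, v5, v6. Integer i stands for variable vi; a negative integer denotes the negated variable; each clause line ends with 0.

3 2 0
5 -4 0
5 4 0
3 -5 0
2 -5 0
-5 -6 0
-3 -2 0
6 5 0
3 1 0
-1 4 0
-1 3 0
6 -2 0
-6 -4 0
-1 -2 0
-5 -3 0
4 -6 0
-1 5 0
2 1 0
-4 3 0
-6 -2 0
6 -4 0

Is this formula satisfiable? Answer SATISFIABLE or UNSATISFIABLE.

v5 = True:
  propagation gives v3=True; an empty clause results — contradiction.
v5 = False:
  propagation gives v4=False; an empty clause results — contradiction.
Every branch closes, so no satisfying assignment exists.

UNSATISFIABLE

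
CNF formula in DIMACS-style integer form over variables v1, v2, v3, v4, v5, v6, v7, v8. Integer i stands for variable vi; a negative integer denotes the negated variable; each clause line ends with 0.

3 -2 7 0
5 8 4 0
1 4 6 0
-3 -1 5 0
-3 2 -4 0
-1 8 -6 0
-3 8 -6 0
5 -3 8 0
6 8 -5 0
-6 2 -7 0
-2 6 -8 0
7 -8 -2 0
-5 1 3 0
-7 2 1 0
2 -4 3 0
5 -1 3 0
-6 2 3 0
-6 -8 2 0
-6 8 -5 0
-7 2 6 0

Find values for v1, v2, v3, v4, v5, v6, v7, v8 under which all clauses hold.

v1=T, v2=F, v3=T, v4=F, v5=T, v6=F, v7=F, v8=T

Check each clause:
  1. {v7, v3, ¬v2} — v3 is true.
  2. {v4, v8, v5} — v8 is true.
  3. {v1, v6, v4} — v1 is true.
  4. {¬v1, ¬v3, v5} — v5 is true.
  5. {¬v3, v2, ¬v4} — ¬v4 is true.
  6. {¬v1, v8, ¬v6} — v8 is true.
  7. {¬v3, ¬v6, v8} — v8 is true.
  8. {v8, v5, ¬v3} — v8 is true.
  9. {¬v5, v8, v6} — v8 is true.
  10. {v2, ¬v7, ¬v6} — ¬v7 is true.
  11. {¬v2, ¬v8, v6} — ¬v2 is true.
  12. {¬v2, ¬v8, v7} — ¬v2 is true.
  13. {v1, v3, ¬v5} — v3 is true.
  14. {v2, ¬v7, v1} — ¬v7 is true.
  15. {¬v4, v3, v2} — v3 is true.
  16. {¬v1, v3, v5} — v3 is true.
  17. {¬v6, v3, v2} — ¬v6 is true.
  18. {¬v8, ¬v6, v2} — ¬v6 is true.
  19. {¬v5, ¬v6, v8} — v8 is true.
  20. {v2, ¬v7, v6} — ¬v7 is true.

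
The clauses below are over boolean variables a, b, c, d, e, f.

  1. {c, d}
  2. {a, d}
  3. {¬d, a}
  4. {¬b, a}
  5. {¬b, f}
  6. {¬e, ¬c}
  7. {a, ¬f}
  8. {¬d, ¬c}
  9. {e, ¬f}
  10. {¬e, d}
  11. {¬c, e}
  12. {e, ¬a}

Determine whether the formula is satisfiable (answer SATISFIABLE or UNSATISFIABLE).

SATISFIABLE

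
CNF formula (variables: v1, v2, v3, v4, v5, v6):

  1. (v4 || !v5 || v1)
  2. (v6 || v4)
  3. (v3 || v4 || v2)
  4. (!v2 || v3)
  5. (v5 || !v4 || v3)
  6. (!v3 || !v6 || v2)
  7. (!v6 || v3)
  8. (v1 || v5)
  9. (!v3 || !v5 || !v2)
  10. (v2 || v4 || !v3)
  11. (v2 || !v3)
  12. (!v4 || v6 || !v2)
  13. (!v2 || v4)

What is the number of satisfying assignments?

Satisfying assignments:
  v1=F v2=F v3=F v4=T v5=T v6=F
  v1=T v2=F v3=F v4=T v5=T v6=F
  v1=T v2=T v3=T v4=T v5=F v6=T
That's 3 in total.

3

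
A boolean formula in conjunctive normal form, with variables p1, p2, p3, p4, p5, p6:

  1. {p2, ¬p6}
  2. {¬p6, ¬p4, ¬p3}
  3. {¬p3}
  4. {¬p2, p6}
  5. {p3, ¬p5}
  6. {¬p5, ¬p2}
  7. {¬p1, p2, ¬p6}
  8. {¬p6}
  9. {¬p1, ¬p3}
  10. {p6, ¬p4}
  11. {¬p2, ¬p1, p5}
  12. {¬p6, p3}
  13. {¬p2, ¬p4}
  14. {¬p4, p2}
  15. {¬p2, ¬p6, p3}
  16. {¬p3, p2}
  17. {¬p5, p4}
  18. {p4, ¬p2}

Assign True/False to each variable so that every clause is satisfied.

The clause (¬p3) is unit: p3 must be False.
Unit propagation: (¬p5) forces p5 = False.
(¬p6) is a unit clause, so p6 = False.
The clause (¬p2) is unit: p2 must be False.
Unit propagation: (¬p4) forces p4 = False.
p1 is now unconstrained; take p1 = False.

p1=0, p2=0, p3=0, p4=0, p5=0, p6=0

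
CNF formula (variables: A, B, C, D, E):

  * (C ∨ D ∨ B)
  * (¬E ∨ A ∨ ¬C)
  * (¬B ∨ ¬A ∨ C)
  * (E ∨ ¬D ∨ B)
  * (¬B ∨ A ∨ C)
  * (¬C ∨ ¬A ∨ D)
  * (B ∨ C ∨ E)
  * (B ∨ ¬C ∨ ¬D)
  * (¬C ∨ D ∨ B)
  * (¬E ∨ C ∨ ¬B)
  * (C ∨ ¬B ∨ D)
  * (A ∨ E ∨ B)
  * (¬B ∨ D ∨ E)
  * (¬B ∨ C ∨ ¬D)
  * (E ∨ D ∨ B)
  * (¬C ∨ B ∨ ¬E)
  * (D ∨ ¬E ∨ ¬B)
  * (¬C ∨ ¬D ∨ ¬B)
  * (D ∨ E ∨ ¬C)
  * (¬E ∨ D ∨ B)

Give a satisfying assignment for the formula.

Set A = False and propagate.
For the remaining variables, B = False, C = False, D = True, E = True works.

A = False, B = False, C = False, D = True, E = True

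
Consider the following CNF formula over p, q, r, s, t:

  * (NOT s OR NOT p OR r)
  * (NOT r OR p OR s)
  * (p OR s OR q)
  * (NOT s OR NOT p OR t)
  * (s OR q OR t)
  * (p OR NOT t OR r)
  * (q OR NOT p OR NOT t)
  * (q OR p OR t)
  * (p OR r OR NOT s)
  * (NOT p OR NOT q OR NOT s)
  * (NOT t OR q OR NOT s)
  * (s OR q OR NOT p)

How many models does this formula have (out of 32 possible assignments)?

Satisfying assignments:
  p=0 q=1 r=0 s=0 t=0
  p=0 q=1 r=1 s=1 t=0
  p=0 q=1 r=1 s=1 t=1
  p=1 q=1 r=0 s=0 t=0
  p=1 q=1 r=0 s=0 t=1
  p=1 q=1 r=1 s=0 t=0
  p=1 q=1 r=1 s=0 t=1
Count: 7.

7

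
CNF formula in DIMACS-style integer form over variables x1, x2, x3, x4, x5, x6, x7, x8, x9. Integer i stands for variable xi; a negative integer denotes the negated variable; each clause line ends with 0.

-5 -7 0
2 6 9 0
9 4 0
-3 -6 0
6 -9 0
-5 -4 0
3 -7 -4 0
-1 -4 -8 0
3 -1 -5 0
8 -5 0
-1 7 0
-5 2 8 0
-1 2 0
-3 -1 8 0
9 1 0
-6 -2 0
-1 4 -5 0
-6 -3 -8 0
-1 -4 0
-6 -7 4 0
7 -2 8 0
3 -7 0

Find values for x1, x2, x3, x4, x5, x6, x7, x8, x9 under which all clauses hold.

x1=False  x2=False  x3=False  x4=True  x5=False  x6=True  x7=False  x8=False  x9=True

Pure literal: x5 appears only negated; assign x5 = False.
Set x1 = False and propagate.
  then x9 is forced to True.
  then x6 is forced to True.
  then x3 is forced to False.
  then x2 is forced to False.
  then x7 is forced to False.
x4, x8 are now unconstrained; take x4 = True, x8 = False.
Every clause has at least one true literal under this assignment.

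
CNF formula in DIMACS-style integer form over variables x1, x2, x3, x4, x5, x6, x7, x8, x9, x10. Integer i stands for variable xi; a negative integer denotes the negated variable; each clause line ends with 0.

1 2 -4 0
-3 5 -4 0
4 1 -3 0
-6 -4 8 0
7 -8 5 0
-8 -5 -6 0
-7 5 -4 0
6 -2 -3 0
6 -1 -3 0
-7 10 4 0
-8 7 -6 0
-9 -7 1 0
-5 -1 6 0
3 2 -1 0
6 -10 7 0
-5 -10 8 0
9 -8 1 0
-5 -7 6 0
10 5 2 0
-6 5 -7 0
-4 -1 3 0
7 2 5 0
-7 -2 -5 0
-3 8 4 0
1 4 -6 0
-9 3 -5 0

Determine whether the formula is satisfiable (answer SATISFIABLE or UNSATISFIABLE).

Try x1 = False.
The remaining clauses are satisfied by x2 = True, x3 = False, x4 = False, x5 = False, x6 = False, x7 = False, x8 = False, x9 = True, x10 = False.
Every clause has at least one true literal under this assignment.
So x1=F, x2=T, x3=F, x4=F, x5=F, x6=F, x7=F, x8=F, x9=T, x10=F is a satisfying assignment.

SATISFIABLE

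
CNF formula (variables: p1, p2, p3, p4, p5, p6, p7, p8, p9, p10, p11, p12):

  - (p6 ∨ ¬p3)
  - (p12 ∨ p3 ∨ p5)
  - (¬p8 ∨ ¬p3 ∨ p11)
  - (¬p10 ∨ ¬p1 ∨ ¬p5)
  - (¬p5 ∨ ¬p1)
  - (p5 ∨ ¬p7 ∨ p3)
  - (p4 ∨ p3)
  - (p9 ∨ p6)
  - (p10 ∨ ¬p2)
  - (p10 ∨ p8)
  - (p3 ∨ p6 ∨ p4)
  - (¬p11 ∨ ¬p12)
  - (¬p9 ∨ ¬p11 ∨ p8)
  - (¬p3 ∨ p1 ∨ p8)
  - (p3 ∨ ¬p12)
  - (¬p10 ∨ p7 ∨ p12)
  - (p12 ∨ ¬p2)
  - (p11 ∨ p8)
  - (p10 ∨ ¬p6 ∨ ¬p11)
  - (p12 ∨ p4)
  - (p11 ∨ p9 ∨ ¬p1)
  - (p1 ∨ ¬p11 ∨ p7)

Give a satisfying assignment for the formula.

Pure literal: p2 appears only negated; assign p2 = False.
Pure literal: p4 appears only positively; assign p4 = True.
Try p1 = False.
Set p3 = False and propagate.
  then p12 is forced to False.
  then p5 is forced to True.
The remaining clauses are satisfied by p6 = False, p7 = True, p8 = True, p9 = True, p10 = True, p11 = True.

p1=0  p2=0  p3=0  p4=1  p5=1  p6=0  p7=1  p8=1  p9=1  p10=1  p11=1  p12=0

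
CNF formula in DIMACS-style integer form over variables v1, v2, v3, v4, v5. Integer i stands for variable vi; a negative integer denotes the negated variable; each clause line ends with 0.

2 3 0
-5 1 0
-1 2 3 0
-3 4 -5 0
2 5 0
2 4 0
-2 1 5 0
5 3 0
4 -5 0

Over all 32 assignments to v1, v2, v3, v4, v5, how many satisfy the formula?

The models are:
  v1=1 v2=0 v3=1 v4=1 v5=1
  v1=1 v2=1 v3=0 v4=1 v5=1
  v1=1 v2=1 v3=1 v4=0 v5=0
  v1=1 v2=1 v3=1 v4=1 v5=0
  v1=1 v2=1 v3=1 v4=1 v5=1
Count: 5.

5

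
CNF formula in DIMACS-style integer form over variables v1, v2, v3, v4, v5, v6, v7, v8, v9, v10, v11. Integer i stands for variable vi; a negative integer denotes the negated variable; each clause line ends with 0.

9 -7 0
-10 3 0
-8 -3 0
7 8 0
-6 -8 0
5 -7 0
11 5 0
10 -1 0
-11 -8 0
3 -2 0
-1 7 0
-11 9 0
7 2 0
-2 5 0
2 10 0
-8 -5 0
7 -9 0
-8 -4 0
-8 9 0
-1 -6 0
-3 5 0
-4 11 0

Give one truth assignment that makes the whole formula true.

v1=T, v2=T, v3=T, v4=F, v5=T, v6=F, v7=T, v8=F, v9=T, v10=T, v11=F

Check each clause:
  1. {v9, ¬v7} — v9 is true.
  2. {¬v10, v3} — v3 is true.
  3. {¬v8, ¬v3} — ¬v8 is true.
  4. {v7, v8} — v7 is true.
  5. {¬v8, ¬v6} — ¬v8 is true.
  6. {¬v7, v5} — v5 is true.
  7. {v11, v5} — v5 is true.
  8. {v10, ¬v1} — v10 is true.
  9. {¬v11, ¬v8} — ¬v8 is true.
  10. {v3, ¬v2} — v3 is true.
  11. {¬v1, v7} — v7 is true.
  12. {v9, ¬v11} — v9 is true.
  13. {v7, v2} — v2 is true.
  14. {¬v2, v5} — v5 is true.
  15. {v2, v10} — v10 is true.
  16. {¬v8, ¬v5} — ¬v8 is true.
  17. {v7, ¬v9} — v7 is true.
  18. {¬v8, ¬v4} — ¬v8 is true.
  19. {v9, ¬v8} — ¬v8 is true.
  20. {¬v1, ¬v6} — ¬v6 is true.
  21. {¬v3, v5} — v5 is true.
  22. {¬v4, v11} — ¬v4 is true.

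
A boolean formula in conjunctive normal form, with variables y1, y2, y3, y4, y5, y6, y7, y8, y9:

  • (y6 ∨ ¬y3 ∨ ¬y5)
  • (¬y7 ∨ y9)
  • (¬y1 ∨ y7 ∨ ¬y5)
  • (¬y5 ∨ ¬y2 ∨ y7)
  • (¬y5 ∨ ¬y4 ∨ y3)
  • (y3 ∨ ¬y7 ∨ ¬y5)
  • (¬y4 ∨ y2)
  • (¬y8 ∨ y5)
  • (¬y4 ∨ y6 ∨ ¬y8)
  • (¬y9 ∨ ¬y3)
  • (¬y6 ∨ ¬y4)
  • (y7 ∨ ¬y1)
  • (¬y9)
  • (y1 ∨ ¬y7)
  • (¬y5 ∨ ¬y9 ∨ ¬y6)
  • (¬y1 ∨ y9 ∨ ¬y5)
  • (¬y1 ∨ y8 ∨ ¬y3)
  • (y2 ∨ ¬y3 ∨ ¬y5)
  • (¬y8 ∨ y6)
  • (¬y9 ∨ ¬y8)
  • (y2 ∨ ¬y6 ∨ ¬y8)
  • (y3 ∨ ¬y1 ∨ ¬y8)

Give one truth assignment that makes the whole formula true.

y1=F, y2=T, y3=T, y4=T, y5=F, y6=F, y7=F, y8=F, y9=F

Check each clause:
  1. (y6 ∨ ¬y3 ∨ ¬y5) — ¬y5 is true.
  2. (y9 ∨ ¬y7) — ¬y7 is true.
  3. (¬y5 ∨ y7 ∨ ¬y1) — ¬y5 is true.
  4. (y7 ∨ ¬y2 ∨ ¬y5) — ¬y5 is true.
  5. (y3 ∨ ¬y4 ∨ ¬y5) — y3 is true.
  6. (y3 ∨ ¬y7 ∨ ¬y5) — ¬y7 is true.
  7. (¬y4 ∨ y2) — y2 is true.
  8. (¬y8 ∨ y5) — ¬y8 is true.
  9. (¬y4 ∨ y6 ∨ ¬y8) — ¬y8 is true.
  10. (¬y3 ∨ ¬y9) — ¬y9 is true.
  11. (¬y6 ∨ ¬y4) — ¬y6 is true.
  12. (y7 ∨ ¬y1) — ¬y1 is true.
  13. (¬y9) — ¬y9 is true.
  14. (¬y7 ∨ y1) — ¬y7 is true.
  15. (¬y5 ∨ ¬y6 ∨ ¬y9) — ¬y6 is true.
  16. (¬y1 ∨ y9 ∨ ¬y5) — ¬y5 is true.
  17. (y8 ∨ ¬y3 ∨ ¬y1) — ¬y1 is true.
  18. (¬y5 ∨ ¬y3 ∨ y2) — y2 is true.
  19. (¬y8 ∨ y6) — ¬y8 is true.
  20. (¬y9 ∨ ¬y8) — ¬y8 is true.
  21. (¬y6 ∨ ¬y8 ∨ y2) — ¬y8 is true.
  22. (¬y1 ∨ ¬y8 ∨ y3) — ¬y8 is true.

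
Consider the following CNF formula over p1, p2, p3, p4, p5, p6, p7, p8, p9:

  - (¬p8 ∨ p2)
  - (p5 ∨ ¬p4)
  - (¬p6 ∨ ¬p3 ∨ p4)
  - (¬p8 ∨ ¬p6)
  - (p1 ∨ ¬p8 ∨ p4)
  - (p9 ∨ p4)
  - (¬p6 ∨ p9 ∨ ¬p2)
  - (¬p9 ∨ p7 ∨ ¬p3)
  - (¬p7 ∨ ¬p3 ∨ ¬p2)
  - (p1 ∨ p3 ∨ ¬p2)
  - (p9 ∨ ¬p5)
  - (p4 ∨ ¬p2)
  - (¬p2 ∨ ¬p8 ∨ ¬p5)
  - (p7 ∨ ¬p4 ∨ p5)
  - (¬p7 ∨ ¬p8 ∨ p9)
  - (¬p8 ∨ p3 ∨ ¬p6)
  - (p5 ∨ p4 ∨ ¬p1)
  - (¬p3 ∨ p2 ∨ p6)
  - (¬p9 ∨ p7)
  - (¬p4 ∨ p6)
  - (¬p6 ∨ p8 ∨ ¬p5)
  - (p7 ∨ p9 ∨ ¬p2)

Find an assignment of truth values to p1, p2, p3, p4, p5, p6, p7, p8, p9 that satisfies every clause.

p1=True  p2=False  p3=False  p4=False  p5=True  p6=False  p7=True  p8=False  p9=True

Try p1 = True.
Branch on p2: take p2 = False.
  then p8 is forced to False.
Branch on p3: take p3 = False.
The remaining clauses are satisfied by p4 = False, p5 = True, p6 = False, p7 = True, p9 = True.
Every clause has at least one true literal under this assignment.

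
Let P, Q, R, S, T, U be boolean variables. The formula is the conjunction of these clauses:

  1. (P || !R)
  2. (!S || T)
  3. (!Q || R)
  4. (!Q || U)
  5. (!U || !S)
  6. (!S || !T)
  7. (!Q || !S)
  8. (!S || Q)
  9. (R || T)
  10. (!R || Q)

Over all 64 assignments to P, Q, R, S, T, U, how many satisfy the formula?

6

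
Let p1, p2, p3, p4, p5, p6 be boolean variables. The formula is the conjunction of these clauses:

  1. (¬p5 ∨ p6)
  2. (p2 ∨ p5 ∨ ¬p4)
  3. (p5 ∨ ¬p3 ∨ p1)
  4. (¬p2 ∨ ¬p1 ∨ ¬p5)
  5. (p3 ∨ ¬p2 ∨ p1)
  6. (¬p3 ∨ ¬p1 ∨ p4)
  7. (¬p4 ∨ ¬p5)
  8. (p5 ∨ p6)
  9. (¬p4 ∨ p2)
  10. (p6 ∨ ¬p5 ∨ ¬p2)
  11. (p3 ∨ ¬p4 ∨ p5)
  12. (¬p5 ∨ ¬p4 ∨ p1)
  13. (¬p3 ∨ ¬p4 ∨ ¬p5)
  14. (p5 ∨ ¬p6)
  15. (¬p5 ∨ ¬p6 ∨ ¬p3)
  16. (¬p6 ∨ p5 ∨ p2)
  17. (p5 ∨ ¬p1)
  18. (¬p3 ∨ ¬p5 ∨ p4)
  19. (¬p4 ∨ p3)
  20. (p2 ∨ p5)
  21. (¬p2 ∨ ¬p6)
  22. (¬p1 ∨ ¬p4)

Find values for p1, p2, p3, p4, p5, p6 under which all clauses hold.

Try p1 = False.
Branch on p2: take p2 = False.
  then p4 is forced to False.
  then p5 is forced to True.
  then p6 is forced to True.
  then p3 is forced to False.

p1 = False, p2 = False, p3 = False, p4 = False, p5 = True, p6 = True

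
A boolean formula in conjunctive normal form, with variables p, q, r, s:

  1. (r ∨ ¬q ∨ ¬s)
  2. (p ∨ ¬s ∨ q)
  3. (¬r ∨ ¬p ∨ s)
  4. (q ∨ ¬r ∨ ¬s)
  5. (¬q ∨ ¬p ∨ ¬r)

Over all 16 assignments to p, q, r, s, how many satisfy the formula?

Split on q, then r.
  q=1, r=1: remaining (p,s) ∈ {(0,0); (0,1)} — 2.
  q=1, r=0: remaining (p,s) ∈ {(0,0); (1,0)} — 2.
  q=0, r=1: remaining (p,s) ∈ {(0,0)} — 1.
  q=0, r=0: remaining (p,s) ∈ {(0,0); (1,0); (1,1)} — 3.
Total: 2 + 2 + 1 + 3 = 8.

8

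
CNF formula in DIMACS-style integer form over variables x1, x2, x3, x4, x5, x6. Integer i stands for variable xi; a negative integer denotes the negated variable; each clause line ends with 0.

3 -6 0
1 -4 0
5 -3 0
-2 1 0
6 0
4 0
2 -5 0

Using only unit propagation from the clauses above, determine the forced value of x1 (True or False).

(x6) is a unit clause: x6 = True.
In (x3 OR NOT x6), NOT x6 is now false; x3 must hold, so x3 = True.
(x5 OR NOT x3): since x3 = True, the clause reduces to (x5). x5 = True.
Unit clause (x4) sets x4 = True.
In (x1 OR NOT x4), NOT x4 is now false; x1 must hold, so x1 = True.

True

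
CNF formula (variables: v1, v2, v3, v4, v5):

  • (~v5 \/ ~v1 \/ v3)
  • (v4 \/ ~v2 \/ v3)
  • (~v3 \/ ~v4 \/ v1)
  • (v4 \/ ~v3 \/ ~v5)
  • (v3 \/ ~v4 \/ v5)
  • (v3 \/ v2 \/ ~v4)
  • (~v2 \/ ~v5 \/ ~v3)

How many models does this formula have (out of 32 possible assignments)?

11

Case analysis on v3 and v4:
  v3=T, v4=T: remaining (v1,v2,v5) ∈ {(T,F,F); (T,F,T); (T,T,F)} — 3.
  v3=T, v4=F: remaining (v1,v2,v5) ∈ {(F,F,F); (F,T,F); (T,F,F); (T,T,F)} — 4.
  v3=F, v4=T: remaining (v1,v2,v5) ∈ {(F,T,T)} — 1.
  v3=F, v4=F: remaining (v1,v2,v5) ∈ {(F,F,F); (F,F,T); (T,F,F)} — 3.
Total: 3 + 4 + 1 + 3 = 11.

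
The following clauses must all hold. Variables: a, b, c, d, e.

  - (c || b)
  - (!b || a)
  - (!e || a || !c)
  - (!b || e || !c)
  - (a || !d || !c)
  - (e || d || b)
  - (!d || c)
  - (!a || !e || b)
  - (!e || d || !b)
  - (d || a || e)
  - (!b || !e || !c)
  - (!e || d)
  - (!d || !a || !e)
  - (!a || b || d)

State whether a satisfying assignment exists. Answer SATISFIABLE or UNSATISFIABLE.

SATISFIABLE

Set a = True and propagate.
The remaining clauses are satisfied by b = True, c = False, d = False, e = False.
So a=True, b=True, c=False, d=False, e=False is a satisfying assignment.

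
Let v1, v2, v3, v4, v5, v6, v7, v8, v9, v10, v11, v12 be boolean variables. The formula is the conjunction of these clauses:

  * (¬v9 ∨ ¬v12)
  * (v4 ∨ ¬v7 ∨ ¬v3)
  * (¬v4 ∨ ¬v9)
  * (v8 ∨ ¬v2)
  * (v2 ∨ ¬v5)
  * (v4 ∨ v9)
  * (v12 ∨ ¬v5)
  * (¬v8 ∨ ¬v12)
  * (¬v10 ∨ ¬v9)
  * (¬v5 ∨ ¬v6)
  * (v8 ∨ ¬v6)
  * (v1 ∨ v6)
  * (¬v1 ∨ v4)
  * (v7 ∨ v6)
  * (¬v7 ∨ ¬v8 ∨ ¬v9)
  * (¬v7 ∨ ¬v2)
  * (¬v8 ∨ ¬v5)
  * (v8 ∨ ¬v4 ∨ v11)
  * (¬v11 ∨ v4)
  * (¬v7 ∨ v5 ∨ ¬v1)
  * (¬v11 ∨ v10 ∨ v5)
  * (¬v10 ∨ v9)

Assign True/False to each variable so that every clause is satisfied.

v1 = True  v2 = True  v3 = True  v4 = True  v5 = False  v6 = True  v7 = False  v8 = True  v9 = False  v10 = False  v11 = False  v12 = False

Check each clause:
  1. (¬v9 ∨ ¬v12) — ¬v12 is true.
  2. (¬v3 ∨ v4 ∨ ¬v7) — ¬v7 is true.
  3. (¬v4 ∨ ¬v9) — ¬v9 is true.
  4. (¬v2 ∨ v8) — v8 is true.
  5. (¬v5 ∨ v2) — v2 is true.
  6. (v9 ∨ v4) — v4 is true.
  7. (¬v5 ∨ v12) — ¬v5 is true.
  8. (¬v12 ∨ ¬v8) — ¬v12 is true.
  9. (¬v10 ∨ ¬v9) — ¬v10 is true.
  10. (¬v6 ∨ ¬v5) — ¬v5 is true.
  11. (¬v6 ∨ v8) — v8 is true.
  12. (v1 ∨ v6) — v1 is true.
  13. (¬v1 ∨ v4) — v4 is true.
  14. (v7 ∨ v6) — v6 is true.
  15. (¬v9 ∨ ¬v7 ∨ ¬v8) — ¬v7 is true.
  16. (¬v2 ∨ ¬v7) — ¬v7 is true.
  17. (¬v5 ∨ ¬v8) — ¬v5 is true.
  18. (¬v4 ∨ v11 ∨ v8) — v8 is true.
  19. (¬v11 ∨ v4) — v4 is true.
  20. (v5 ∨ ¬v7 ∨ ¬v1) — ¬v7 is true.
  21. (¬v11 ∨ v5 ∨ v10) — ¬v11 is true.
  22. (¬v10 ∨ v9) — ¬v10 is true.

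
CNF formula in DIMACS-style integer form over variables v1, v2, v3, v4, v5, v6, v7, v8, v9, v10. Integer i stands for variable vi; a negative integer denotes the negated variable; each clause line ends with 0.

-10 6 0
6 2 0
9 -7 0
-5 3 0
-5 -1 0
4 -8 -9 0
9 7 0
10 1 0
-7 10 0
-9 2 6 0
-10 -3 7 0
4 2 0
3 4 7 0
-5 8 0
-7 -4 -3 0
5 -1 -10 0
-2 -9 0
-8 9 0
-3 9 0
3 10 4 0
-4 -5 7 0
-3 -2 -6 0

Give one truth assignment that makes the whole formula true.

v1 = 0, v2 = 0, v3 = 0, v4 = 1, v5 = 0, v6 = 1, v7 = 0, v8 = 1, v9 = 1, v10 = 1

Try v1 = False.
  then v10 is forced to True.
  then v6 is forced to True.
The remaining clauses are satisfied by v2 = False, v3 = False, v4 = True, v5 = False, v7 = False, v8 = True, v9 = True.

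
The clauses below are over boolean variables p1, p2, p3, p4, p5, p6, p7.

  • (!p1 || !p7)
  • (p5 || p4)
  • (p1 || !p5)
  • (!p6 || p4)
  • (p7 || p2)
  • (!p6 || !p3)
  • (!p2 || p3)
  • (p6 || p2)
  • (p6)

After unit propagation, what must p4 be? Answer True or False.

True

(p6) stands alone — p6 = True.
In (p4 || !p6), !p6 is now false; p4 must hold, so p4 = True.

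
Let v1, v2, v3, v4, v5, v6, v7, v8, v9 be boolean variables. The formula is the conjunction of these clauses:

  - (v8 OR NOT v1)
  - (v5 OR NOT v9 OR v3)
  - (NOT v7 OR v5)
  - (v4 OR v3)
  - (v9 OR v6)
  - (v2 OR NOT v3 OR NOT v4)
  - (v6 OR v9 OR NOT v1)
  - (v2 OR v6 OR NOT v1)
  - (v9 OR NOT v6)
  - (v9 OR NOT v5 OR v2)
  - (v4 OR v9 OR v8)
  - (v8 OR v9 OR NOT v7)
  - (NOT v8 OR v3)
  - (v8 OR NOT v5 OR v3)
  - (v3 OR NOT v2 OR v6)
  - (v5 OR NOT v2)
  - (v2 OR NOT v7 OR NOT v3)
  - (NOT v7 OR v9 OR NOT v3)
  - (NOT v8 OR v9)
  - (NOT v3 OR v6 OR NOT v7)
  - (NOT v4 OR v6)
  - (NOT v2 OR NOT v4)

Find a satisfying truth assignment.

v1 = False, v2 = True, v3 = True, v4 = False, v5 = True, v6 = True, v7 = True, v8 = True, v9 = True

v1 occurs only negated in the remaining clauses — set v1 = False.
Branch on v2: take v2 = True.
  then v5 is forced to True.
  then v4 is forced to False.
  then v3 is forced to True.
Branch on v6: take v6 = True.
  then v9 is forced to True.
v7, v8 are now unconstrained; take v7 = True, v8 = True.
Every clause has at least one true literal under this assignment.
Check each clause:
  1. (NOT v1 OR v8) — v8 is true.
  2. (NOT v9 OR v5 OR v3) — v3 is true.
  3. (NOT v7 OR v5) — v5 is true.
  4. (v3 OR v4) — v3 is true.
  5. (v9 OR v6) — v9 is true.
  6. (NOT v3 OR v2 OR NOT v4) — v2 is true.
  7. (NOT v1 OR v9 OR v6) — v9 is true.
  8. (v6 OR v2 OR NOT v1) — v2 is true.
  9. (NOT v6 OR v9) — v9 is true.
  10. (v2 OR v9 OR NOT v5) — v9 is true.
  11. (v4 OR v9 OR v8) — v8 is true.
  12. (v8 OR v9 OR NOT v7) — v8 is true.
  13. (v3 OR NOT v8) — v3 is true.
  14. (v3 OR NOT v5 OR v8) — v8 is true.
  15. (v3 OR v6 OR NOT v2) — v3 is true.
  16. (NOT v2 OR v5) — v5 is true.
  17. (NOT v3 OR v2 OR NOT v7) — v2 is true.
  18. (NOT v3 OR NOT v7 OR v9) — v9 is true.
  19. (v9 OR NOT v8) — v9 is true.
  20. (v6 OR NOT v3 OR NOT v7) — v6 is true.
  21. (NOT v4 OR v6) — NOT v4 is true.
  22. (NOT v2 OR NOT v4) — NOT v4 is true.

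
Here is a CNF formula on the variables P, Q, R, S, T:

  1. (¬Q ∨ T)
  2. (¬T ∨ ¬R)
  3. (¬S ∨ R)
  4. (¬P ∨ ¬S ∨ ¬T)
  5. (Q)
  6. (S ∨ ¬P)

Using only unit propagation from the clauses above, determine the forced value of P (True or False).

(Q) is a unit clause: Q = True.
(¬Q ∨ T) with Q = True leaves only T, so T = True.
From (¬T ∨ ¬R) and T = True: R = False.
From (¬S ∨ R) and R = False: S = False.
(¬P ∨ S): since S = False, the clause reduces to (¬P). P = False.

False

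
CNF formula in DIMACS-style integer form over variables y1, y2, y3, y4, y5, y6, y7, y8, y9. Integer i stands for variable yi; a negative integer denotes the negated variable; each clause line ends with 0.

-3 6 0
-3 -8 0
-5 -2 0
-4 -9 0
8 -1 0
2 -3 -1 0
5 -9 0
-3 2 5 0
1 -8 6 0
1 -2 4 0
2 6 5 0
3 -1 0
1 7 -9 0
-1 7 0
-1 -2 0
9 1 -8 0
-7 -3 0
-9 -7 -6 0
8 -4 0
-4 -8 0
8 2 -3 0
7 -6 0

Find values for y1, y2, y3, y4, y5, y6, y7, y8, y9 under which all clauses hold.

y1=F, y2=F, y3=F, y4=F, y5=T, y6=T, y7=T, y8=F, y9=F

Branch on y1: take y1 = False.
Set y2 = False and propagate.
For the remaining variables, y3 = False, y4 = False, y5 = True, y6 = True, y7 = True, y8 = False, y9 = False works.
Check each clause:
  1. (y6 OR NOT y3) — NOT y3 is true.
  2. (NOT y8 OR NOT y3) — NOT y8 is true.
  3. (NOT y5 OR NOT y2) — NOT y2 is true.
  4. (NOT y4 OR NOT y9) — NOT y4 is true.
  5. (y8 OR NOT y1) — NOT y1 is true.
  6. (y2 OR NOT y1 OR NOT y3) — NOT y3 is true.
  7. (y5 OR NOT y9) — y5 is true.
  8. (y5 OR NOT y3 OR y2) — NOT y3 is true.
  9. (NOT y8 OR y6 OR y1) — NOT y8 is true.
  10. (y4 OR NOT y2 OR y1) — NOT y2 is true.
  11. (y2 OR y5 OR y6) — y5 is true.
  12. (NOT y1 OR y3) — NOT y1 is true.
  13. (NOT y9 OR y7 OR y1) — y7 is true.
  14. (y7 OR NOT y1) — NOT y1 is true.
  15. (NOT y2 OR NOT y1) — NOT y2 is true.
  16. (NOT y8 OR y9 OR y1) — NOT y8 is true.
  17. (NOT y3 OR NOT y7) — NOT y3 is true.
  18. (NOT y9 OR NOT y7 OR NOT y6) — NOT y9 is true.
  19. (y8 OR NOT y4) — NOT y4 is true.
  20. (NOT y4 OR NOT y8) — NOT y8 is true.
  21. (y8 OR y2 OR NOT y3) — NOT y3 is true.
  22. (NOT y6 OR y7) — y7 is true.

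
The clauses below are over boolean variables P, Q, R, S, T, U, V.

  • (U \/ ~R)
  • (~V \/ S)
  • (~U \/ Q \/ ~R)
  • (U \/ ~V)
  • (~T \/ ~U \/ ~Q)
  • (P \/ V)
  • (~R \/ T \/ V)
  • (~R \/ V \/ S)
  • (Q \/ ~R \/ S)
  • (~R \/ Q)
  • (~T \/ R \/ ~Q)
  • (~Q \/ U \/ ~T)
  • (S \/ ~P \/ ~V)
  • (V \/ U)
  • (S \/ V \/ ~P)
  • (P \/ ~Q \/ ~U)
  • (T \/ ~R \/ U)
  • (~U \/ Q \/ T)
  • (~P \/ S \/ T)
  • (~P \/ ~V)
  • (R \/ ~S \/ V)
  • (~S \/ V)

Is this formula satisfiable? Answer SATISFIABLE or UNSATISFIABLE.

Set P = False and propagate.
  then V is forced to True.
  then S is forced to True.
  then U is forced to True.
  then Q is forced to False.
  then R is forced to False.
  then T is forced to True.
So P=F, Q=F, R=F, S=T, T=T, U=T, V=T is a satisfying assignment.

SATISFIABLE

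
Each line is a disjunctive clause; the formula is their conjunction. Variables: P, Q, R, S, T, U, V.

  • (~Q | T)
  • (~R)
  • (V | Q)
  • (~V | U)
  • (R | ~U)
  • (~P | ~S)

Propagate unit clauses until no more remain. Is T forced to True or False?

True

(~R) is a unit clause: R = False.
In (R | ~U), R is now false; ~U must hold, so U = False.
In (~V | U), U is now false; ~V must hold, so V = False.
From (Q | V) and V = False: Q = True.
(T | ~Q): since Q = True, the clause reduces to (T). T = True.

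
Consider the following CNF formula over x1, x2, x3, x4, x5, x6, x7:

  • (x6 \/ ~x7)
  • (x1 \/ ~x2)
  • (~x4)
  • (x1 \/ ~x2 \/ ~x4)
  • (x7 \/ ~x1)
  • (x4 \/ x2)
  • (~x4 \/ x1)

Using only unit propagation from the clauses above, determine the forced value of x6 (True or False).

True

(~x4) is a unit clause: x4 = False.
In (x2 \/ x4), x4 is now false; x2 must hold, so x2 = True.
(~x2 \/ x1): since x2 = True, the clause reduces to (x1). x1 = True.
In (~x1 \/ x7), ~x1 is now false; x7 must hold, so x7 = True.
From (x6 \/ ~x7) and x7 = True: x6 = True.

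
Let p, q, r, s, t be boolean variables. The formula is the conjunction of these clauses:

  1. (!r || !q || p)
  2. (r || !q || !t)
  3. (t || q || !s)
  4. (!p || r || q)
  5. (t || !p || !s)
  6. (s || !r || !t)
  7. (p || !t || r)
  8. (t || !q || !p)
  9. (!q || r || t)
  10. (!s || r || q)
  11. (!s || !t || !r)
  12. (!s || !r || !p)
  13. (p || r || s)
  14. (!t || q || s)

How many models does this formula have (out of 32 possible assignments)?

The models are:
  p=F q=F r=T s=F t=F
  p=T q=F r=T s=F t=F
Count: 2.

2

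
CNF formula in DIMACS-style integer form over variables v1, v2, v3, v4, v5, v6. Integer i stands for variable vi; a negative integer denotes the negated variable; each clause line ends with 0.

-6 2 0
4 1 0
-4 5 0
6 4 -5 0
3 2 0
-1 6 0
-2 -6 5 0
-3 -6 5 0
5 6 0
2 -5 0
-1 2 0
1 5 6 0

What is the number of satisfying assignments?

The models are:
  v1=0 v2=1 v3=0 v4=1 v5=1 v6=0
  v1=0 v2=1 v3=0 v4=1 v5=1 v6=1
  v1=0 v2=1 v3=1 v4=1 v5=1 v6=0
  v1=0 v2=1 v3=1 v4=1 v5=1 v6=1
  v1=1 v2=1 v3=0 v4=0 v5=1 v6=1
  v1=1 v2=1 v3=0 v4=1 v5=1 v6=1
  v1=1 v2=1 v3=1 v4=0 v5=1 v6=1
  v1=1 v2=1 v3=1 v4=1 v5=1 v6=1
That's 8 in total.

8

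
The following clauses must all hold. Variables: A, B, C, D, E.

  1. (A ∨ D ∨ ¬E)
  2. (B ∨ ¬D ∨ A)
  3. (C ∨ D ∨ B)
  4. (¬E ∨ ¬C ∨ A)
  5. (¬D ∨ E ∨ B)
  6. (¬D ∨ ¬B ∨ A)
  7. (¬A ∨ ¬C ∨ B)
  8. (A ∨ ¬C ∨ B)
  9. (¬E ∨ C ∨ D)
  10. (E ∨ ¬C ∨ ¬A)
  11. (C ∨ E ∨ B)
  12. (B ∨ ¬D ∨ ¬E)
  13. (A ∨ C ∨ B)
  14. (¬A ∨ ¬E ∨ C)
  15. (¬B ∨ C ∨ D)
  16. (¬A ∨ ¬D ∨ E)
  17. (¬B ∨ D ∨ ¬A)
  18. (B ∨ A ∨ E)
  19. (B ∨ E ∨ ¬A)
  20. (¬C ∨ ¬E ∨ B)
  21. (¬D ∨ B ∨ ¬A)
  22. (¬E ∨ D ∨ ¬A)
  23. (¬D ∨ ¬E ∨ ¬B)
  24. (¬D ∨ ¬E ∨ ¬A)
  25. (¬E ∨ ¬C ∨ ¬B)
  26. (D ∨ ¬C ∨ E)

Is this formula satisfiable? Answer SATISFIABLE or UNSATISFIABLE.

B = True:
  E = True:
    propagation gives D=False, A=True; an empty clause results — contradiction.
  E = False:
    D = True:
      propagation gives A=True; contradiction.
    D = False:
      propagation gives C=True; contradiction.
B = False:
  E = True:
    propagation gives D=False, A=True; an empty clause results — contradiction.
  E = False:
    propagation gives D=False, C=True; an empty clause results — contradiction.
Every branch closes, so no satisfying assignment exists.

UNSATISFIABLE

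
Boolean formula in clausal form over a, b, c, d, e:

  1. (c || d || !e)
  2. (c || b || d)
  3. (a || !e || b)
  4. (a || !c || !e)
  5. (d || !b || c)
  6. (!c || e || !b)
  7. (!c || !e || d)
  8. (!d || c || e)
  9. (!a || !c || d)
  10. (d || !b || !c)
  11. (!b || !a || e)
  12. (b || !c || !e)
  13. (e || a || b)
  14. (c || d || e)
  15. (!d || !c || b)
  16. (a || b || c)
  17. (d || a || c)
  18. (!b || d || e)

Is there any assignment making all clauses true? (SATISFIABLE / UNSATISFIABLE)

SATISFIABLE

Branch on a: take a = False.
Branch on b: take b = True.
Set c = False and propagate.
  then d is forced to True.
  then e is forced to True.
So a=False, b=True, c=False, d=True, e=True is a satisfying assignment.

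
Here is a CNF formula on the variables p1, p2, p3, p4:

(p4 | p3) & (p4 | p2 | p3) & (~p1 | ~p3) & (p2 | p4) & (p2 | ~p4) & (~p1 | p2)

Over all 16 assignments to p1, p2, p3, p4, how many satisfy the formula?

Satisfying assignments:
  p1=0 p2=1 p3=0 p4=1
  p1=0 p2=1 p3=1 p4=0
  p1=0 p2=1 p3=1 p4=1
  p1=1 p2=1 p3=0 p4=1
That's 4 in total.

4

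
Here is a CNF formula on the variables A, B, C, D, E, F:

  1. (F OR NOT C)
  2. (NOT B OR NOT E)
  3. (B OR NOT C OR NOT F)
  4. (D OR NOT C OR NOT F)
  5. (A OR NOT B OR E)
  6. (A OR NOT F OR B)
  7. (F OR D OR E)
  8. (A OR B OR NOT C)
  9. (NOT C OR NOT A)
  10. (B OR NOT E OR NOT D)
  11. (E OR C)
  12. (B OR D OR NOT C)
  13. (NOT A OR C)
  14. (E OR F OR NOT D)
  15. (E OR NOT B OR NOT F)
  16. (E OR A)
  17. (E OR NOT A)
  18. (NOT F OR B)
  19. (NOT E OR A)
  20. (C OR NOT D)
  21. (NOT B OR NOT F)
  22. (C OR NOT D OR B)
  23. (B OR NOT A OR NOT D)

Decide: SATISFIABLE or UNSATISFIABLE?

UNSATISFIABLE

B = True:
  propagation gives E=False, A=True; an empty clause results — contradiction.
B = False:
  propagation gives F=False, C=False, E=True, D=False; an empty clause results — contradiction.
Every branch closes, so no satisfying assignment exists.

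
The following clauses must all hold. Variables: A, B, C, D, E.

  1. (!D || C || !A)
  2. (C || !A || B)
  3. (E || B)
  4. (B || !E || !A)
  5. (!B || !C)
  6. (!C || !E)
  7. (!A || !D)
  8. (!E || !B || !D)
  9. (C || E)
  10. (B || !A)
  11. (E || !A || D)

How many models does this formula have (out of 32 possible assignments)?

4

Satisfying assignments:
  A=F B=F C=F D=F E=T
  A=F B=F C=F D=T E=T
  A=F B=T C=F D=F E=T
  A=T B=T C=F D=F E=T
Count: 4.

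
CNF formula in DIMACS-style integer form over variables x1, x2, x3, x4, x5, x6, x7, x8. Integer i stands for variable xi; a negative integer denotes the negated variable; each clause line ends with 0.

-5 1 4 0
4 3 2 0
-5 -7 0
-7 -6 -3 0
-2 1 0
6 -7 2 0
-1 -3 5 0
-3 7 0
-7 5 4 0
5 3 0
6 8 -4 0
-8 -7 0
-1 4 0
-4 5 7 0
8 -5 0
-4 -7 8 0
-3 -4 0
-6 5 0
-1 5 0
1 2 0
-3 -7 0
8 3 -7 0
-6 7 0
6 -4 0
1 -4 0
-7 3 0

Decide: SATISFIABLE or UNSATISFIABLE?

UNSATISFIABLE

x7 = True:
  propagation gives x5=False, x4=True, x3=True; an empty clause results — contradiction.
x7 = False:
  propagation gives x3=False, x5=True, x8=True, x6=False; an empty clause results — contradiction.
Every branch closes, so no satisfying assignment exists.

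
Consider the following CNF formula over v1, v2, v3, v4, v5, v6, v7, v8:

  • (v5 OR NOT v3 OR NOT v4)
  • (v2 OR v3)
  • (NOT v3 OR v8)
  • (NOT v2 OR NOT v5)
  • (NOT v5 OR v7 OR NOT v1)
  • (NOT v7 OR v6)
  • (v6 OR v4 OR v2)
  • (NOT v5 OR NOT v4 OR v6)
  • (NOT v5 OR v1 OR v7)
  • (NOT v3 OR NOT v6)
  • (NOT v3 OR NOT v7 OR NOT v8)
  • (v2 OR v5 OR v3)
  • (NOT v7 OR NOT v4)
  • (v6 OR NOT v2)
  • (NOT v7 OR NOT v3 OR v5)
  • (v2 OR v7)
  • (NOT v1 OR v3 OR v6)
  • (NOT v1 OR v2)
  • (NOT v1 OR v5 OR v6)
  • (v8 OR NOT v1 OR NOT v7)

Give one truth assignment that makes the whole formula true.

v1 = F, v2 = T, v3 = F, v4 = F, v5 = F, v6 = T, v7 = F, v8 = F

Try v1 = False.
Branch on v2: take v2 = True.
  then v5 is forced to False.
  then v6 is forced to True.
  then v3 is forced to False.
For the remaining variables, v4 = False, v7 = False, v8 = False works.
Every clause has at least one true literal under this assignment.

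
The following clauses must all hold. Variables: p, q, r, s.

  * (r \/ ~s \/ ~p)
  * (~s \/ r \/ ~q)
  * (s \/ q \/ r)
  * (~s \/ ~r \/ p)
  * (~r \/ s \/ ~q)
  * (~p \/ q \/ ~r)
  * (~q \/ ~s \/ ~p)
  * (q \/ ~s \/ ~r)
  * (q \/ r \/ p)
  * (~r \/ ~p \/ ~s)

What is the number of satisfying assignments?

3

Satisfying assignments:
  p=F q=F r=T s=F
  p=F q=T r=F s=F
  p=T q=T r=F s=F
Count: 3.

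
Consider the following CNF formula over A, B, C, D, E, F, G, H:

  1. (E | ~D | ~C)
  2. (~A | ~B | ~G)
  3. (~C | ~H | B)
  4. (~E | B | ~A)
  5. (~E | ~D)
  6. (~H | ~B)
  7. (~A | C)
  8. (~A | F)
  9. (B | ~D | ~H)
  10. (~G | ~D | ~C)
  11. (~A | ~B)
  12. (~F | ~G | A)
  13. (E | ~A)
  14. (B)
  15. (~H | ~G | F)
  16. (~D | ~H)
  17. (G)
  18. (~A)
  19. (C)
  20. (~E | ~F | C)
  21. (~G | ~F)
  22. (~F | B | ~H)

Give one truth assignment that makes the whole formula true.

Unit propagation: (B) forces B = True.
(~H) is a unit clause, so H = False.
Unit propagation: (~A) forces A = False.
(G) is a unit clause, so G = True.
(~F) is a unit clause, so F = False.
The clause (C) is unit: C must be True.
Unit propagation: (~D) forces D = False.
E is now unconstrained; take E = False.
Check each clause:
  1. (E | ~C | ~D) — ~D is true.
  2. (~A | ~B | ~G) — ~A is true.
  3. (~C | ~H | B) — ~H is true.
  4. (B | ~A | ~E) — B is true.
  5. (~E | ~D) — ~E is true.
  6. (~B | ~H) — ~H is true.
  7. (~A | C) — C is true.
  8. (~A | F) — ~A is true.
  9. (~H | ~D | B) — ~H is true.
  10. (~C | ~D | ~G) — ~D is true.
  11. (~A | ~B) — ~A is true.
  12. (A | ~G | ~F) — ~F is true.
  13. (~A | E) — ~A is true.
  14. (B) — B is true.
  15. (~G | ~H | F) — ~H is true.
  16. (~H | ~D) — ~H is true.
  17. (G) — G is true.
  18. (~A) — ~A is true.
  19. (C) — C is true.
  20. (~E | C | ~F) — ~F is true.
  21. (~G | ~F) — ~F is true.
  22. (B | ~F | ~H) — ~H is true.

A=F, B=T, C=T, D=F, E=F, F=F, G=T, H=F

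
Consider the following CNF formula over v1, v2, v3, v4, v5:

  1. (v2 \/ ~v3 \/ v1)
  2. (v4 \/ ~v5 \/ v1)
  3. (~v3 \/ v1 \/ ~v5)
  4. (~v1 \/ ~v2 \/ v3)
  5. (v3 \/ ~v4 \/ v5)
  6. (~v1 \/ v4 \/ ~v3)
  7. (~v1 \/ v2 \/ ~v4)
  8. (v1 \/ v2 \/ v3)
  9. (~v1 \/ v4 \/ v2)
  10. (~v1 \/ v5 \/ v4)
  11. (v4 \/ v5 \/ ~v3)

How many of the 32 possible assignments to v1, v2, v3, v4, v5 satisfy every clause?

5

Satisfying assignments:
  v1=0 v2=1 v3=0 v4=0 v5=0
  v1=0 v2=1 v3=0 v4=1 v5=1
  v1=0 v2=1 v3=1 v4=1 v5=0
  v1=1 v2=1 v3=1 v4=1 v5=0
  v1=1 v2=1 v3=1 v4=1 v5=1
Count: 5.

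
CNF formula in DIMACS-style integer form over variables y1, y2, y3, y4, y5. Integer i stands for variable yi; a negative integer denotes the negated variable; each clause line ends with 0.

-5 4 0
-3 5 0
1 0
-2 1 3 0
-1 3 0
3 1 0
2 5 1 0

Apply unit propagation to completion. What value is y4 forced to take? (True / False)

(y1) stands alone — y1 = True.
From (y3 OR NOT y1) and y1 = True: y3 = True.
In (y5 OR NOT y3), NOT y3 is now false; y5 must hold, so y5 = True.
(y4 OR NOT y5) with y5 = True leaves only y4, so y4 = True.

True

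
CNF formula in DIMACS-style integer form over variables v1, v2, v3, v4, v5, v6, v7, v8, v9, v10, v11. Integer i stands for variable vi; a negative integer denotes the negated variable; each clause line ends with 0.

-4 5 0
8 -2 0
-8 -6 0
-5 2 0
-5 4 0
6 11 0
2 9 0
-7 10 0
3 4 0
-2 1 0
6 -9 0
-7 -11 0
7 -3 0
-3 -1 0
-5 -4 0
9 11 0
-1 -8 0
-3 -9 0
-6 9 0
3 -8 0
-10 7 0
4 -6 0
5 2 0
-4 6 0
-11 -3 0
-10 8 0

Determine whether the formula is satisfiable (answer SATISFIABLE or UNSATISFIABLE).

UNSATISFIABLE

v3 = True:
  propagation gives v7=True, v10=True, v11=False, v6=True; an empty clause results — contradiction.
v3 = False:
  propagation gives v4=True, v5=True; an empty clause results — contradiction.
Every branch closes, so no satisfying assignment exists.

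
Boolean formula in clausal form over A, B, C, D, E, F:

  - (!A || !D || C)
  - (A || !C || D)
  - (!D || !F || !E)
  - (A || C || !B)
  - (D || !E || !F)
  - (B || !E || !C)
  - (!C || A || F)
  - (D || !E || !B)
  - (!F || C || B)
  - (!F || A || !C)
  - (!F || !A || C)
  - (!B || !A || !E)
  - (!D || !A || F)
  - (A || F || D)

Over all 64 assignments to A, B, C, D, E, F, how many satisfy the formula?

11

Split on A, then C.
  A=T, C=T: B free; 3 ways for (D,E,F) × 2^1 = 6.
  A=T, C=F: remaining (B,D,E,F) ∈ {(F,F,F,F); (F,F,T,F); (T,F,F,F)} — 3.
  A=F, C=T: a clause becomes empty — 0.
  A=F, C=F: remaining (B,D,E,F) ∈ {(F,T,F,F); (F,T,T,F)} — 2.
Total: 6 + 3 + 0 + 2 = 11.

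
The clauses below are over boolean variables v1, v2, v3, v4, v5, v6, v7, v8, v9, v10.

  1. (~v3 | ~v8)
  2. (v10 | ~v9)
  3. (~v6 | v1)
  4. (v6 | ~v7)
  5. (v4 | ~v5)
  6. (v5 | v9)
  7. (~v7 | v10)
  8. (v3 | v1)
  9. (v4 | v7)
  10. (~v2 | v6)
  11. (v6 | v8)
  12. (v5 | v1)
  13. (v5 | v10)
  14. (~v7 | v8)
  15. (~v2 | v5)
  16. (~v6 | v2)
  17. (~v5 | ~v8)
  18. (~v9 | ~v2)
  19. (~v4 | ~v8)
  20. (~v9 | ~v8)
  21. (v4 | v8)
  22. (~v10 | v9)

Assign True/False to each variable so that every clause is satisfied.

v1 = T  v2 = T  v3 = T  v4 = T  v5 = T  v6 = T  v7 = F  v8 = F  v9 = F  v10 = F

Check each clause:
  1. (~v8 | ~v3) — ~v8 is true.
  2. (~v9 | v10) — ~v9 is true.
  3. (v1 | ~v6) — v1 is true.
  4. (v6 | ~v7) — ~v7 is true.
  5. (v4 | ~v5) — v4 is true.
  6. (v5 | v9) — v5 is true.
  7. (v10 | ~v7) — ~v7 is true.
  8. (v1 | v3) — v1 is true.
  9. (v7 | v4) — v4 is true.
  10. (v6 | ~v2) — v6 is true.
  11. (v6 | v8) — v6 is true.
  12. (v1 | v5) — v1 is true.
  13. (v5 | v10) — v5 is true.
  14. (~v7 | v8) — ~v7 is true.
  15. (v5 | ~v2) — v5 is true.
  16. (v2 | ~v6) — v2 is true.
  17. (~v5 | ~v8) — ~v8 is true.
  18. (~v9 | ~v2) — ~v9 is true.
  19. (~v4 | ~v8) — ~v8 is true.
  20. (~v9 | ~v8) — ~v8 is true.
  21. (v4 | v8) — v4 is true.
  22. (~v10 | v9) — ~v10 is true.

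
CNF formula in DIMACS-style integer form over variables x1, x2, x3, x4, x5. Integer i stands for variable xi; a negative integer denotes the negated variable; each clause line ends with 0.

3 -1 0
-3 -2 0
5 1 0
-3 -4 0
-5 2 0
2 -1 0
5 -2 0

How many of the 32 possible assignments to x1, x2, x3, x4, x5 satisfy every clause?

The models are:
  x1=0 x2=1 x3=0 x4=0 x5=1
  x1=0 x2=1 x3=0 x4=1 x5=1
Count: 2.

2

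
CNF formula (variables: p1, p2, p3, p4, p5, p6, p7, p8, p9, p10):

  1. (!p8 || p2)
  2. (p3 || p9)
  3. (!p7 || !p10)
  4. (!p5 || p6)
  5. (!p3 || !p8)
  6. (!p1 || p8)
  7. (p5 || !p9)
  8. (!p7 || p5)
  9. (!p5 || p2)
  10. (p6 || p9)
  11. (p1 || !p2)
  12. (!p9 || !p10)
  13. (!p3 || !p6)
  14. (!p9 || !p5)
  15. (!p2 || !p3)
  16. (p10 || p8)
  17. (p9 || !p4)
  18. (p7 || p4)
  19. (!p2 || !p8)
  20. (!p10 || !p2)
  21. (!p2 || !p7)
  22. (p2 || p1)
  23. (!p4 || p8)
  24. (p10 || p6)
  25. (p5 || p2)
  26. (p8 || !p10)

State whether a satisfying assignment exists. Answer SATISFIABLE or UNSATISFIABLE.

p2 = True:
  propagation gives p1=True, p8=True; an empty clause results — contradiction.
p2 = False:
  propagation gives p8=False, p1=False; an empty clause results — contradiction.
Every branch closes, so no satisfying assignment exists.

UNSATISFIABLE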